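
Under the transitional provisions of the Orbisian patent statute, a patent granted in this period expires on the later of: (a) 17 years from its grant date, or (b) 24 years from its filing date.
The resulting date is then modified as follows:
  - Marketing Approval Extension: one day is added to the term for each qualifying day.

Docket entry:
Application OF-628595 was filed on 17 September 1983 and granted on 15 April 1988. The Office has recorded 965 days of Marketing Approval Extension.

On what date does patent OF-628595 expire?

(a) grant + 17 years → 15 April 2005.
(b) filing + 24 years → 17 September 2007.
Later of the two: 17 September 2007.
Marketing Approval Extension: +965 days → 9 May 2010.

2010-05-09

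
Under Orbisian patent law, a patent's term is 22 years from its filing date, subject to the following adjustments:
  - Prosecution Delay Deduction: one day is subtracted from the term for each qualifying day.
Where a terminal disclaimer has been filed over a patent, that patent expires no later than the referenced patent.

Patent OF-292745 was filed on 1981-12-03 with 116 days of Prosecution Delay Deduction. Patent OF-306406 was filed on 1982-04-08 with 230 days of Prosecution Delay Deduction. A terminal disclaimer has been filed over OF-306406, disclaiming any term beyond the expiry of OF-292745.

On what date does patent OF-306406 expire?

Natural term of OF-306406:
  Base: filing + 22 years → 8 April 2004.
  Prosecution Delay Deduction: −230 days → 22 August 2003.
Expiry of referenced patent OF-292745:
  Base: filing + 22 years → 3 December 2003.
  Prosecution Delay Deduction: −116 days → 9 August 2003.
Terminal disclaimer: OF-306406 expires on the earlier of 22 August 2003 and 9 August 2003.

August 9, 2003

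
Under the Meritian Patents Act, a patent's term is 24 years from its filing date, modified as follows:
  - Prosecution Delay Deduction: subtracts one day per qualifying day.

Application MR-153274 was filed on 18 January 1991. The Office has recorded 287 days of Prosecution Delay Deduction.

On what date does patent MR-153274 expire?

Base term: filing date + 24 years → 18 January 2015.
Prosecution Delay Deduction: −287 days → 6 April 2014.

2014-04-06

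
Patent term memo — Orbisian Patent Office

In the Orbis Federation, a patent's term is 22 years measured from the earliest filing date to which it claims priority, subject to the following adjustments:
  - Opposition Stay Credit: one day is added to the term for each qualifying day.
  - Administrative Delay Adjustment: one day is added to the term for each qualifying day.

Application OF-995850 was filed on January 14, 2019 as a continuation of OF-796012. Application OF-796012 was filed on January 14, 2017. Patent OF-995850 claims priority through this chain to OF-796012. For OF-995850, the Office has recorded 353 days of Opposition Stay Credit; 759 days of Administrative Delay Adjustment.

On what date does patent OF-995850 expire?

2042-01-30

Earliest priority filing: 14 January 2017.
Base term: 14 January 2017 + 22 years → 14 January 2039.
Opposition Stay Credit: +353 days → 2 January 2040.
Administrative Delay Adjustment: +759 days → 30 January 2042.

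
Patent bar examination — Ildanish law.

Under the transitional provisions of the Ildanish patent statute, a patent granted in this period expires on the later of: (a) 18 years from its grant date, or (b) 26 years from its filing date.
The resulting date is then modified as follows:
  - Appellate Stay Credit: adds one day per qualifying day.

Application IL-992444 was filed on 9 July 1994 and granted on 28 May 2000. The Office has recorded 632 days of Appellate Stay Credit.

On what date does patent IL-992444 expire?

April 2, 2022

(a) grant + 18 years → 28 May 2018.
(b) filing + 26 years → 9 July 2020.
Later of the two: 9 July 2020.
Appellate Stay Credit: +632 days → 2 April 2022.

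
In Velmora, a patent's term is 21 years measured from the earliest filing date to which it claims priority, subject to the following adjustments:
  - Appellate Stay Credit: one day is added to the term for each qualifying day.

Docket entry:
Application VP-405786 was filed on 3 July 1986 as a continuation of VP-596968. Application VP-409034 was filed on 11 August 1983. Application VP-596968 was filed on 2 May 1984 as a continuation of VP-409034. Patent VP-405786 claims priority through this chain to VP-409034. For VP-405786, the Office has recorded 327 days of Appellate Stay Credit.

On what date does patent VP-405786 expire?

2005-07-04

Earliest priority filing: 11 August 1983.
Base term: 11 August 1983 + 21 years → 11 August 2004.
Appellate Stay Credit: +327 days → 4 July 2005.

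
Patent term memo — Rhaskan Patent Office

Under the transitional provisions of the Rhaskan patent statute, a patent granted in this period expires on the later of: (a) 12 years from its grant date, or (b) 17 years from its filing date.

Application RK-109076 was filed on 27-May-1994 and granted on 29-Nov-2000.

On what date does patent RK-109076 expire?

November 29, 2012

(a) grant + 12 years → 29 November 2012.
(b) filing + 17 years → 27 May 2011.
Later of the two: 29 November 2012.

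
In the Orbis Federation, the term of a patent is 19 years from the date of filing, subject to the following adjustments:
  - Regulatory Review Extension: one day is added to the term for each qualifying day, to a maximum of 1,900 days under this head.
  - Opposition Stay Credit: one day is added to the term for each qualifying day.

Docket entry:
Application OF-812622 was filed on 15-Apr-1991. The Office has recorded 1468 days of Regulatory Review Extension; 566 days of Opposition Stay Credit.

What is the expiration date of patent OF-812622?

Base term: filing date + 19 years → 15 April 2010.
Regulatory Review Extension: 1468 days (within the 1900-day cap) → +1468 days → 22 April 2014.
Opposition Stay Credit: +566 days → 9 November 2015.

November 9, 2015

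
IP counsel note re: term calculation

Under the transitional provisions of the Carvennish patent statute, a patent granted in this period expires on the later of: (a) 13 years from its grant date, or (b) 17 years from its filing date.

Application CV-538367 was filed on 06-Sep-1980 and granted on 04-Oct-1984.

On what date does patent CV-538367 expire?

1997-10-04

(a) grant + 13 years → 4 October 1997.
(b) filing + 17 years → 6 September 1997.
Later of the two: 4 October 1997.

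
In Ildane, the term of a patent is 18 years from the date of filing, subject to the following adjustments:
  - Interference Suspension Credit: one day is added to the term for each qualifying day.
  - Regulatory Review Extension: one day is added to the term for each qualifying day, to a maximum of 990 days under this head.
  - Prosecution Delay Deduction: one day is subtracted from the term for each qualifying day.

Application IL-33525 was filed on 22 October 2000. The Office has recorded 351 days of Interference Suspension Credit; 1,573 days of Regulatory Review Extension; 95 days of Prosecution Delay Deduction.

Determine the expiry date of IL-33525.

March 21, 2022

Base term: filing date + 18 years → 22 October 2018.
Interference Suspension Credit: +351 days → 8 October 2019.
Regulatory Review Extension: 1573 days claimed exceeds the 990-day cap, so +990 days → 24 June 2022.
Prosecution Delay Deduction: −95 days → 21 March 2022.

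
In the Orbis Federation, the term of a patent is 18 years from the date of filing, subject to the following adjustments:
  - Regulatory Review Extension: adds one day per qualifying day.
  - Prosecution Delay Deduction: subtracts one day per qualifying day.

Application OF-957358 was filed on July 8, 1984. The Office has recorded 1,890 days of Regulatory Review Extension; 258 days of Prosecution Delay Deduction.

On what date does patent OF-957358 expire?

December 26, 2006

Base term: filing date + 18 years → 8 July 2002.
Regulatory Review Extension: +1890 days → 10 September 2007.
Prosecution Delay Deduction: −258 days → 26 December 2006.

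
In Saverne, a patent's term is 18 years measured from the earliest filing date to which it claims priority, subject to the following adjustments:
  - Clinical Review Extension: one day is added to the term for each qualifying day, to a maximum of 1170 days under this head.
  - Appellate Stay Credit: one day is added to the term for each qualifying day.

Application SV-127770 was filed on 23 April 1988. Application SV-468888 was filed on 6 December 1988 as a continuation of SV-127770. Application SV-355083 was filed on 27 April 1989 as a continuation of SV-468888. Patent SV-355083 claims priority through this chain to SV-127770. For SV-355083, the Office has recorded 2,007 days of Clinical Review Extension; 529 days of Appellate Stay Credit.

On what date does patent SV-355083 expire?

Earliest priority filing: 23 April 1988.
Base term: 23 April 1988 + 18 years → 23 April 2006.
Clinical Review Extension: 2007 days claimed exceeds the 1170-day cap, so +1170 days → 6 July 2009.
Appellate Stay Credit: +529 days → 17 December 2010.

December 17, 2010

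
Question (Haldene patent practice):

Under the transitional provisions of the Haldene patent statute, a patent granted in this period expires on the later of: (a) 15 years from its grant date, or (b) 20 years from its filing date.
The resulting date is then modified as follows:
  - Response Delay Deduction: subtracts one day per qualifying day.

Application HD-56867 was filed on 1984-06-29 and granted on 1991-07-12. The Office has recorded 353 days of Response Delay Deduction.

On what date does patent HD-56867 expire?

(a) grant + 15 years → 12 July 2006.
(b) filing + 20 years → 29 June 2004.
Later of the two: 12 July 2006.
Response Delay Deduction: −353 days → 24 July 2005.

July 24, 2005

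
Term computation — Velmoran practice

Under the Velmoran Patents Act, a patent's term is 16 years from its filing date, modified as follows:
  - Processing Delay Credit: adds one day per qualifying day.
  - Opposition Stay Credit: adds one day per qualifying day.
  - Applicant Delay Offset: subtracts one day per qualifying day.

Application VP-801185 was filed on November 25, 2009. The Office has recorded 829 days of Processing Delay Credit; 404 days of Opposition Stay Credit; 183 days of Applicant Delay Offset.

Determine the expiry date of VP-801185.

Base term: filing date + 16 years → 25 November 2025.
Processing Delay Credit: +829 days → 3 March 2028.
Opposition Stay Credit: +404 days → 11 April 2029.
Applicant Delay Offset: −183 days → 10 October 2028.

October 10, 2028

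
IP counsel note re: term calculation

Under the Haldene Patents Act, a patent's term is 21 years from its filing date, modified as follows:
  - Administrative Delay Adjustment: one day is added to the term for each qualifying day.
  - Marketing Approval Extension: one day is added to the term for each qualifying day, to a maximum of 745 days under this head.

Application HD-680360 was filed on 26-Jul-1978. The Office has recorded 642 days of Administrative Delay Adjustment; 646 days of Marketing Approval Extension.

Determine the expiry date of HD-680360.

February 3, 2003

Base term: filing date + 21 years → 26 July 1999.
Administrative Delay Adjustment: +642 days → 28 April 2001.
Marketing Approval Extension: 646 days (within the 745-day cap) → +646 days → 3 February 2003.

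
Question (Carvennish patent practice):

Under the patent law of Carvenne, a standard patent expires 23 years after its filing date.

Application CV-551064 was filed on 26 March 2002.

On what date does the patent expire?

Filing date + 23 years → 26 March 2025.

2025-03-26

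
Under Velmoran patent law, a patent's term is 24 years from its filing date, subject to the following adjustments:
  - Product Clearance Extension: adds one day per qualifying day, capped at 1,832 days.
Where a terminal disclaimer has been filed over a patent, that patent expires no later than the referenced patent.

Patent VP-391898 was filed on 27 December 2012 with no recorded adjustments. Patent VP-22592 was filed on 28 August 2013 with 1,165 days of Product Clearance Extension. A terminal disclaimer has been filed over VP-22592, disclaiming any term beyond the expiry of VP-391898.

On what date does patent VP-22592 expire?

Natural term of VP-22592:
  Base: filing + 24 years → 28 August 2037.
  Product Clearance Extension: 1165 days (within the 1832-day cap) → +1165 days → 5 November 2040.
Expiry of referenced patent VP-391898:
  Base: filing + 24 years → 27 December 2036.
Terminal disclaimer: VP-22592 expires on the earlier of 5 November 2040 and 27 December 2036.

2036-12-27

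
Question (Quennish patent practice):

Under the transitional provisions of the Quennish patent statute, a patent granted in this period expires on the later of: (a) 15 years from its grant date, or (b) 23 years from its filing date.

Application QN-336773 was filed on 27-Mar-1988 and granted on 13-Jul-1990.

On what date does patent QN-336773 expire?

(a) grant + 15 years → 13 July 2005.
(b) filing + 23 years → 27 March 2011.
Later of the two: 27 March 2011.

2011-03-27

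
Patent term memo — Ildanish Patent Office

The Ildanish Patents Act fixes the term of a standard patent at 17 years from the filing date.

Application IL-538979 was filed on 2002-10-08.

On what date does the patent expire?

2019-10-08

Filing date + 17 years → 8 October 2019.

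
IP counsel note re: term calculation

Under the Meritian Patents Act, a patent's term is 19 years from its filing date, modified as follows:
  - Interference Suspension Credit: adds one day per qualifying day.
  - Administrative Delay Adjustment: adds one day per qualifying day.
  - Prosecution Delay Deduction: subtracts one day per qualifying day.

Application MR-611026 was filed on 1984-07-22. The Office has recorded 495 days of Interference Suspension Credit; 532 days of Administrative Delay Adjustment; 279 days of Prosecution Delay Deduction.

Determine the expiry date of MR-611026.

August 8, 2005

Base term: filing date + 19 years → 22 July 2003.
Interference Suspension Credit: +495 days → 28 November 2004.
Administrative Delay Adjustment: +532 days → 14 May 2006.
Prosecution Delay Deduction: −279 days → 8 August 2005.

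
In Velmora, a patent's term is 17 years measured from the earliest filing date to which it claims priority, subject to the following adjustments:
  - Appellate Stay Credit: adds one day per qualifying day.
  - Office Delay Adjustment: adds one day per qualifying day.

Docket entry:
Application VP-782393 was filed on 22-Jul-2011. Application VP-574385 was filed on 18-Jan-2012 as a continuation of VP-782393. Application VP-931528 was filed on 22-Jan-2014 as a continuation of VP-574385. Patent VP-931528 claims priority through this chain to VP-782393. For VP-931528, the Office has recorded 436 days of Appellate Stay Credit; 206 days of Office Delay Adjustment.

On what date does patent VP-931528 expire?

Earliest priority filing: 22 July 2011.
Base term: 22 July 2011 + 17 years → 22 July 2028.
Appellate Stay Credit: +436 days → 1 October 2029.
Office Delay Adjustment: +206 days → 25 April 2030.

2030-04-25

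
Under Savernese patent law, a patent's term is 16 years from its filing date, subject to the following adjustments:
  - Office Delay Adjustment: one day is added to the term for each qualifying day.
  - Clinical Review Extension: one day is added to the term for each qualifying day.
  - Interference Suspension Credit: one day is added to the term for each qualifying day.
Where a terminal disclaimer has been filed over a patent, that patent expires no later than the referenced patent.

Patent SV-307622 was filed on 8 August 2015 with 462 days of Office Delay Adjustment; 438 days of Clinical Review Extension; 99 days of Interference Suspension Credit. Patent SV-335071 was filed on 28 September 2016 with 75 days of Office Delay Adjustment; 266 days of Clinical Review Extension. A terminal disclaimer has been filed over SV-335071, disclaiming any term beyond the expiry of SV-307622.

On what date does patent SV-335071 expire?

September 4, 2033

Natural term of SV-335071:
  Base: filing + 16 years → 28 September 2032.
  Office Delay Adjustment: +75 days → 12 December 2032.
  Clinical Review Extension: +266 days → 4 September 2033.
Expiry of referenced patent SV-307622:
  Base: filing + 16 years → 8 August 2031.
  Office Delay Adjustment: +462 days → 12 November 2032.
  Clinical Review Extension: +438 days → 24 January 2034.
  Interference Suspension Credit: +99 days → 3 May 2034.
Terminal disclaimer: SV-335071 expires on the earlier of 4 September 2033 and 3 May 2034.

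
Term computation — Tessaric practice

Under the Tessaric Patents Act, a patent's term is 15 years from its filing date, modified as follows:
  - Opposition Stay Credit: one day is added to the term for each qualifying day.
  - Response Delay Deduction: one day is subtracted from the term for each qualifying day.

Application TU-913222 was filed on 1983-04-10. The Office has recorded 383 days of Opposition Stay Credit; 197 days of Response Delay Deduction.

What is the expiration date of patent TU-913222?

1998-10-13

Base term: filing date + 15 years → 10 April 1998.
Opposition Stay Credit: +383 days → 28 April 1999.
Response Delay Deduction: −197 days → 13 October 1998.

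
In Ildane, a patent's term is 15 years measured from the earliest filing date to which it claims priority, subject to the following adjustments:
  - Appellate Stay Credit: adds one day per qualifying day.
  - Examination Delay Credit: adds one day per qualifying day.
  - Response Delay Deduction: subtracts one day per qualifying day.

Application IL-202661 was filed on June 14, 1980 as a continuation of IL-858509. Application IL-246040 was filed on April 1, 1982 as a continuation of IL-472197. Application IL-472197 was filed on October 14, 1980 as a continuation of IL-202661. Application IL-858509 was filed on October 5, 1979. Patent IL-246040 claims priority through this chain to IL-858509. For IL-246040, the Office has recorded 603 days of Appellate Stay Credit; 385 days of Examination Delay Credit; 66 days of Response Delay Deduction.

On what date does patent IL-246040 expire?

Earliest priority filing: 5 October 1979.
Base term: 5 October 1979 + 15 years → 5 October 1994.
Appellate Stay Credit: +603 days → 30 May 1996.
Examination Delay Credit: +385 days → 19 June 1997.
Response Delay Deduction: −66 days → 14 April 1997.

1997-04-14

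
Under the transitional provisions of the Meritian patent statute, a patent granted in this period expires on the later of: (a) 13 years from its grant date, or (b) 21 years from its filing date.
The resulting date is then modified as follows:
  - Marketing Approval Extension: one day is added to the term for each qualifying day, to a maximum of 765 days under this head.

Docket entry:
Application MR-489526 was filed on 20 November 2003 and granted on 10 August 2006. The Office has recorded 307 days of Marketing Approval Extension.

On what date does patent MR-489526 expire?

(a) grant + 13 years → 10 August 2019.
(b) filing + 21 years → 20 November 2024.
Later of the two: 20 November 2024.
Marketing Approval Extension: 307 days (within the 765-day cap) → +307 days → 23 September 2025.

2025-09-23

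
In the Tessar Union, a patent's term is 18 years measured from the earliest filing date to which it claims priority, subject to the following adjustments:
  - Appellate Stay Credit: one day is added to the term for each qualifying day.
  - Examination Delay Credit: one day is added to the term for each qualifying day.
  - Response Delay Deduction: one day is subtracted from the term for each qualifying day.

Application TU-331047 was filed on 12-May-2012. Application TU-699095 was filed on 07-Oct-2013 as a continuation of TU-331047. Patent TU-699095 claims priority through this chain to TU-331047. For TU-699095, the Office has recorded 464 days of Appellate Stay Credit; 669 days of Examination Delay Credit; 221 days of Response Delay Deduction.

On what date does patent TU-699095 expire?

2032-11-09

Earliest priority filing: 12 May 2012.
Base term: 12 May 2012 + 18 years → 12 May 2030.
Appellate Stay Credit: +464 days → 19 August 2031.
Examination Delay Credit: +669 days → 18 June 2033.
Response Delay Deduction: −221 days → 9 November 2032.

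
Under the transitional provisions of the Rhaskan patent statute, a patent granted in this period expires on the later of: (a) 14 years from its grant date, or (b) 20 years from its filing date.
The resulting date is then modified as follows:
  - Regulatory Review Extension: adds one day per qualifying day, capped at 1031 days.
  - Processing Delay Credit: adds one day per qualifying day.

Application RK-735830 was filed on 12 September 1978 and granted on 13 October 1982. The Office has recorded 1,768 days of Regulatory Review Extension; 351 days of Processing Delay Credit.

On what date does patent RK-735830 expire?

2002-06-25

(a) grant + 14 years → 13 October 1996.
(b) filing + 20 years → 12 September 1998.
Later of the two: 12 September 1998.
Regulatory Review Extension: 1768 days claimed exceeds the 1031-day cap, so +1031 days → 9 July 2001.
Processing Delay Credit: +351 days → 25 June 2002.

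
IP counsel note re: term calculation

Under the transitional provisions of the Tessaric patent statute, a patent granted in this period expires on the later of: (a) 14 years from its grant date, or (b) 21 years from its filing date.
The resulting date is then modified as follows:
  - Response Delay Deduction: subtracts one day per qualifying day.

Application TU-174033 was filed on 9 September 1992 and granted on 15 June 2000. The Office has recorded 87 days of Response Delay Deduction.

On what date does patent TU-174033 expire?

(a) grant + 14 years → 15 June 2014.
(b) filing + 21 years → 9 September 2013.
Later of the two: 15 June 2014.
Response Delay Deduction: −87 days → 20 March 2014.

March 20, 2014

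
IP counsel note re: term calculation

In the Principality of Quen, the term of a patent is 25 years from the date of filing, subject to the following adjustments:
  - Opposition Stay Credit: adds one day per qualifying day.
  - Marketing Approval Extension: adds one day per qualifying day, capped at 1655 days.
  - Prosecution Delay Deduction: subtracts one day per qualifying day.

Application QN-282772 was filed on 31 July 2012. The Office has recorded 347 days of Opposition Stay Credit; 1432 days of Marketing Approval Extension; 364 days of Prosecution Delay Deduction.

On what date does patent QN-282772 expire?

Base term: filing date + 25 years → 31 July 2037.
Opposition Stay Credit: +347 days → 13 July 2038.
Marketing Approval Extension: 1432 days (within the 1655-day cap) → +1432 days → 14 June 2042.
Prosecution Delay Deduction: −364 days → 15 June 2041.

2041-06-15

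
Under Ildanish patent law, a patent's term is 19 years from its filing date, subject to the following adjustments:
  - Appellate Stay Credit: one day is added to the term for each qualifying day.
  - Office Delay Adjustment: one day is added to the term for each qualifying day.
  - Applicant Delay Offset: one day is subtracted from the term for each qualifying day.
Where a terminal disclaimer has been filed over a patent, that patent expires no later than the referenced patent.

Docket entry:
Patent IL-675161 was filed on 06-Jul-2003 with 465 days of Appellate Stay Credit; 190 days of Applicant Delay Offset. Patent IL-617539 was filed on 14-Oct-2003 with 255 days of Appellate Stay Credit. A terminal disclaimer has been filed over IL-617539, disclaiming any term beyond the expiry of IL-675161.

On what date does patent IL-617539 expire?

2023-04-07

Natural term of IL-617539:
  Base: filing + 19 years → 14 October 2022.
  Appellate Stay Credit: +255 days → 26 June 2023.
Expiry of referenced patent IL-675161:
  Base: filing + 19 years → 6 July 2022.
  Appellate Stay Credit: +465 days → 14 October 2023.
  Applicant Delay Offset: −190 days → 7 April 2023.
Terminal disclaimer: IL-617539 expires on the earlier of 26 June 2023 and 7 April 2023.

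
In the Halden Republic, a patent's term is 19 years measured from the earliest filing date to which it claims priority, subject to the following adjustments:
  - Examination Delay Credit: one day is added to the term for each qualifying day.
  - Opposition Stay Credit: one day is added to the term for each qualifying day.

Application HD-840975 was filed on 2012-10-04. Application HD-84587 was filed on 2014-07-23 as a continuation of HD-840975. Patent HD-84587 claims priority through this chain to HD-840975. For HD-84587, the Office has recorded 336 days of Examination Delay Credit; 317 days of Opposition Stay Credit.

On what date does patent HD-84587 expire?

2033-07-18

Earliest priority filing: 4 October 2012.
Base term: 4 October 2012 + 19 years → 4 October 2031.
Examination Delay Credit: +336 days → 4 September 2032.
Opposition Stay Credit: +317 days → 18 July 2033.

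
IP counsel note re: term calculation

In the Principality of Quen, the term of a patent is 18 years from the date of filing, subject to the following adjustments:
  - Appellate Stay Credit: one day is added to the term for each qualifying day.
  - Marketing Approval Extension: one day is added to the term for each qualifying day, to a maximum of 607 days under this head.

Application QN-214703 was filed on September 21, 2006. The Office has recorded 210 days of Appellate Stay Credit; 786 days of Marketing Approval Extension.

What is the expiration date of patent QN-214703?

Base term: filing date + 18 years → 21 September 2024.
Appellate Stay Credit: +210 days → 19 April 2025.
Marketing Approval Extension: 786 days claimed exceeds the 607-day cap, so +607 days → 17 December 2026.

2026-12-17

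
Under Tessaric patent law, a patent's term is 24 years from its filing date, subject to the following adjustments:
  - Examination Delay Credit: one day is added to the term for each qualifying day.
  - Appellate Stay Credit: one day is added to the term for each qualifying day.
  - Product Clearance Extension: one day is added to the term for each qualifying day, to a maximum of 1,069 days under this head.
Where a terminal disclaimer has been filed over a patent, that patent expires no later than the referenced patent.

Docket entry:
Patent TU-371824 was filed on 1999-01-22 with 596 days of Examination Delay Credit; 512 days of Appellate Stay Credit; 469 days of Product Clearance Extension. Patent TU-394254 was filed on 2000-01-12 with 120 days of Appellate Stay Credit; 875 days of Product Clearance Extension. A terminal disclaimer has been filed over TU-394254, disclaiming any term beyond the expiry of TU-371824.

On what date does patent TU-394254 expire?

Natural term of TU-394254:
  Base: filing + 24 years → 12 January 2024.
  Appellate Stay Credit: +120 days → 11 May 2024.
  Product Clearance Extension: 875 days (within the 1069-day cap) → +875 days → 3 October 2026.
Expiry of referenced patent TU-371824:
  Base: filing + 24 years → 22 January 2023.
  Examination Delay Credit: +596 days → 9 September 2024.
  Appellate Stay Credit: +512 days → 3 February 2026.
  Product Clearance Extension: 469 days (within the 1069-day cap) → +469 days → 18 May 2027.
Terminal disclaimer: TU-394254 expires on the earlier of 3 October 2026 and 18 May 2027.

2026-10-03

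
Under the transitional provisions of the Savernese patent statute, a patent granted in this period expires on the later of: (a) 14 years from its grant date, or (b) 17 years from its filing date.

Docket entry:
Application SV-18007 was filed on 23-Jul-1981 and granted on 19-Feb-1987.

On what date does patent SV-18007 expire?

2001-02-19

(a) grant + 14 years → 19 February 2001.
(b) filing + 17 years → 23 July 1998.
Later of the two: 19 February 2001.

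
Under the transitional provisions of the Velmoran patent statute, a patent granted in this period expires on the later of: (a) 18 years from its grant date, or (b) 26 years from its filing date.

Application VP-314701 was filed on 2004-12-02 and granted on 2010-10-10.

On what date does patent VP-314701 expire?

2030-12-02

(a) grant + 18 years → 10 October 2028.
(b) filing + 26 years → 2 December 2030.
Later of the two: 2 December 2030.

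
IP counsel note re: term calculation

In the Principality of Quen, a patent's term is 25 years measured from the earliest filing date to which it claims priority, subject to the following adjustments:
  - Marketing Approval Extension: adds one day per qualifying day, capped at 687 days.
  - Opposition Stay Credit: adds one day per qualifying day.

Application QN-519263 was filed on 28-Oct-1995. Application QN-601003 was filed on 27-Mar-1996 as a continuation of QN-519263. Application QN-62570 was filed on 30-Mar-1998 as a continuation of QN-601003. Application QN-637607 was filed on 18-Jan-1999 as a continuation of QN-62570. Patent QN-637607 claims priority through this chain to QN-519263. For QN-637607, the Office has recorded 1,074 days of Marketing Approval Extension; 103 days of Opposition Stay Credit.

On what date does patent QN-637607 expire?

Earliest priority filing: 28 October 1995.
Base term: 28 October 1995 + 25 years → 28 October 2020.
Marketing Approval Extension: 1074 days claimed exceeds the 687-day cap, so +687 days → 15 September 2022.
Opposition Stay Credit: +103 days → 27 December 2022.

December 27, 2022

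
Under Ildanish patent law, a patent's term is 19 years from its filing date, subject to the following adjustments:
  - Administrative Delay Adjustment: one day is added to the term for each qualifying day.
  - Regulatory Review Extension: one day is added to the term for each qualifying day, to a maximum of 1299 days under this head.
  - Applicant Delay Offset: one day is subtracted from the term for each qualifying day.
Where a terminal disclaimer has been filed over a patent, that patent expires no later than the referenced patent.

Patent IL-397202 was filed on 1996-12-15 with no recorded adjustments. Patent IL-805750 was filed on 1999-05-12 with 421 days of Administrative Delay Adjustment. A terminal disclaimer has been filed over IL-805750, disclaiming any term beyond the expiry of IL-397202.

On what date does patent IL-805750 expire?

Natural term of IL-805750:
  Base: filing + 19 years → 12 May 2018.
  Administrative Delay Adjustment: +421 days → 7 July 2019.
Expiry of referenced patent IL-397202:
  Base: filing + 19 years → 15 December 2015.
Terminal disclaimer: IL-805750 expires on the earlier of 7 July 2019 and 15 December 2015.

2015-12-15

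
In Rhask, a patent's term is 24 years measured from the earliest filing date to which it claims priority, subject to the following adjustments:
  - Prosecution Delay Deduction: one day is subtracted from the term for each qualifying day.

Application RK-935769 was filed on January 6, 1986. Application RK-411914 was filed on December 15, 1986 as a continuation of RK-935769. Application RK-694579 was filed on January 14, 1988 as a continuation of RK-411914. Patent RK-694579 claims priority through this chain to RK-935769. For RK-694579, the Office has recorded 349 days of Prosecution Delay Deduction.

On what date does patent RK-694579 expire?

January 22, 2009

Earliest priority filing: 6 January 1986.
Base term: 6 January 1986 + 24 years → 6 January 2010.
Prosecution Delay Deduction: −349 days → 22 January 2009.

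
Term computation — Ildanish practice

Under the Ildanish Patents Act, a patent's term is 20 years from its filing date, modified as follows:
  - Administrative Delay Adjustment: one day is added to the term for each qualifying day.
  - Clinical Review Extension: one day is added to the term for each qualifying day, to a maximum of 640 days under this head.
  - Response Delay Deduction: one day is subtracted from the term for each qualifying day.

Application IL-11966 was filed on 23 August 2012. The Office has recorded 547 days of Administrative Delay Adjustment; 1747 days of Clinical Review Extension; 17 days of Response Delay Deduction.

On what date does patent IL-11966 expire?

2035-11-06

Base term: filing date + 20 years → 23 August 2032.
Administrative Delay Adjustment: +547 days → 21 February 2034.
Clinical Review Extension: 1747 days claimed exceeds the 640-day cap, so +640 days → 23 November 2035.
Response Delay Deduction: −17 days → 6 November 2035.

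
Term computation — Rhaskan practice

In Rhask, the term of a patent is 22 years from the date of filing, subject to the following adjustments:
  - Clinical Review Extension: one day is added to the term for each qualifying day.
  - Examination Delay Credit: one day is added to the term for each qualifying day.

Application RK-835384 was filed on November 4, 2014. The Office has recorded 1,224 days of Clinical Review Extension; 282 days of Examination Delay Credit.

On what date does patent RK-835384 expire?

2040-12-19

Base term: filing date + 22 years → 4 November 2036.
Clinical Review Extension: +1224 days → 12 March 2040.
Examination Delay Credit: +282 days → 19 December 2040.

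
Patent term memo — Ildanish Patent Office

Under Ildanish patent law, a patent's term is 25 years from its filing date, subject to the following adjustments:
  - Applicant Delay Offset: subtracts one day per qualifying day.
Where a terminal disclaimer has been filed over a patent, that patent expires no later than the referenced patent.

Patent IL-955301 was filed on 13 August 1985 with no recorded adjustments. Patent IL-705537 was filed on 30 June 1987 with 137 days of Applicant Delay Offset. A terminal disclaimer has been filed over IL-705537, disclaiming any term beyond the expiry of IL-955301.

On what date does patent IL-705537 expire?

August 13, 2010

Natural term of IL-705537:
  Base: filing + 25 years → 30 June 2012.
  Applicant Delay Offset: −137 days → 14 February 2012.
Expiry of referenced patent IL-955301:
  Base: filing + 25 years → 13 August 2010.
Terminal disclaimer: IL-705537 expires on the earlier of 14 February 2012 and 13 August 2010.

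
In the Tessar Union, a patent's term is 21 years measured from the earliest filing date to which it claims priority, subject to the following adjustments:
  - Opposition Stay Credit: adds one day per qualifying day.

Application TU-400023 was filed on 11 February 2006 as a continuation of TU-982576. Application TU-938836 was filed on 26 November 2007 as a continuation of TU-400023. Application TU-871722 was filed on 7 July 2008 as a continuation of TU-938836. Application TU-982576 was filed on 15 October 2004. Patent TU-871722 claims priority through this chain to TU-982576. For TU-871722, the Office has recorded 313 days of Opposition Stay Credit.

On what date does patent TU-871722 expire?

Earliest priority filing: 15 October 2004.
Base term: 15 October 2004 + 21 years → 15 October 2025.
Opposition Stay Credit: +313 days → 24 August 2026.

August 24, 2026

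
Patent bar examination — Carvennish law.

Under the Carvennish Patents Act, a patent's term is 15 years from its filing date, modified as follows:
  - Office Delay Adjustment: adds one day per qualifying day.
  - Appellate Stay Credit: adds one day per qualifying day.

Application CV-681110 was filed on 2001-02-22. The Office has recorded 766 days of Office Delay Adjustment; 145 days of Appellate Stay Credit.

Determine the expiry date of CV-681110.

Base term: filing date + 15 years → 22 February 2016.
Office Delay Adjustment: +766 days → 29 March 2018.
Appellate Stay Credit: +145 days → 21 August 2018.

2018-08-21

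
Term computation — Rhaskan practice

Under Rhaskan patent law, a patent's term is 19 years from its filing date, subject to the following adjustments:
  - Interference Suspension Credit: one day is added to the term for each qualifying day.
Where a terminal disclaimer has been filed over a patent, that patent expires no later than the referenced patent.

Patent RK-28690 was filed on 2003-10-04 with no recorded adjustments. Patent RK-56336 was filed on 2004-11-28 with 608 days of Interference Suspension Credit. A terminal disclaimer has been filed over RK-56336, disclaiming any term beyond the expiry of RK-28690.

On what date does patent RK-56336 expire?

October 4, 2022

Natural term of RK-56336:
  Base: filing + 19 years → 28 November 2023.
  Interference Suspension Credit: +608 days → 28 July 2025.
Expiry of referenced patent RK-28690:
  Base: filing + 19 years → 4 October 2022.
Terminal disclaimer: RK-56336 expires on the earlier of 28 July 2025 and 4 October 2022.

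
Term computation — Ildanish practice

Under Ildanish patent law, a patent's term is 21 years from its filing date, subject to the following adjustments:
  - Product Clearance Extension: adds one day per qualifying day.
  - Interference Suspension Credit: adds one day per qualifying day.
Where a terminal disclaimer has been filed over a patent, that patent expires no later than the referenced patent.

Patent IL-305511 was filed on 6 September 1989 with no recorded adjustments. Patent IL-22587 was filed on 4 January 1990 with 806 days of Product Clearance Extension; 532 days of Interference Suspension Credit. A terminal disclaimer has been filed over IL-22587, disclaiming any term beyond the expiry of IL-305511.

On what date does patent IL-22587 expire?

2010-09-06

Natural term of IL-22587:
  Base: filing + 21 years → 4 January 2011.
  Product Clearance Extension: +806 days → 20 March 2013.
  Interference Suspension Credit: +532 days → 3 September 2014.
Expiry of referenced patent IL-305511:
  Base: filing + 21 years → 6 September 2010.
Terminal disclaimer: IL-22587 expires on the earlier of 3 September 2014 and 6 September 2010.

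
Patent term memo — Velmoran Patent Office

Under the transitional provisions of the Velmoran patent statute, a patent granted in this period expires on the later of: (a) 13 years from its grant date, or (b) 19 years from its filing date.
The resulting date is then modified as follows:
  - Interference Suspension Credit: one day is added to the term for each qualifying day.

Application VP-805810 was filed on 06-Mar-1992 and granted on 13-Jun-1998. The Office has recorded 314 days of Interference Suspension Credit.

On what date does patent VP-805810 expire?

(a) grant + 13 years → 13 June 2011.
(b) filing + 19 years → 6 March 2011.
Later of the two: 13 June 2011.
Interference Suspension Credit: +314 days → 22 April 2012.

April 22, 2012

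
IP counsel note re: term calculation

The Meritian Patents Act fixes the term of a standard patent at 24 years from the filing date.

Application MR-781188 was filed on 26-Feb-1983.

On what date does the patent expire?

February 26, 2007

Filing date + 24 years → 26 February 2007.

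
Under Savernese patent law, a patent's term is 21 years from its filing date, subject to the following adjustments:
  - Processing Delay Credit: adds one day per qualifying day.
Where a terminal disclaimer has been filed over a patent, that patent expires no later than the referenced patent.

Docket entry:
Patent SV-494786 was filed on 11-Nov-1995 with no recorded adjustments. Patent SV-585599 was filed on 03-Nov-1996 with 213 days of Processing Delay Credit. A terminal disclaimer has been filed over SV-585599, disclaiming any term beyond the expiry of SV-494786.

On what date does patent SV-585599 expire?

Natural term of SV-585599:
  Base: filing + 21 years → 3 November 2017.
  Processing Delay Credit: +213 days → 4 June 2018.
Expiry of referenced patent SV-494786:
  Base: filing + 21 years → 11 November 2016.
Terminal disclaimer: SV-585599 expires on the earlier of 4 June 2018 and 11 November 2016.

November 11, 2016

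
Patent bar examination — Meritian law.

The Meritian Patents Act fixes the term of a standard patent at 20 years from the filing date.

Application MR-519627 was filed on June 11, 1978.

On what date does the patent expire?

1998-06-11

Filing date + 20 years → 11 June 1998.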